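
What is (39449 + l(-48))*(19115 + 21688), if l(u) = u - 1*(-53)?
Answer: 1609841562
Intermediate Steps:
l(u) = 53 + u (l(u) = u + 53 = 53 + u)
(39449 + l(-48))*(19115 + 21688) = (39449 + (53 - 48))*(19115 + 21688) = (39449 + 5)*40803 = 39454*40803 = 1609841562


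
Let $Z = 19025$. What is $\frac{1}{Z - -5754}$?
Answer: $\frac{1}{24779} \approx 4.0357 \cdot 10^{-5}$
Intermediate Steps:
$\frac{1}{Z - -5754} = \frac{1}{19025 - -5754} = \frac{1}{19025 + \left(-42430 + 48184\right)} = \frac{1}{19025 + 5754} = \frac{1}{24779}$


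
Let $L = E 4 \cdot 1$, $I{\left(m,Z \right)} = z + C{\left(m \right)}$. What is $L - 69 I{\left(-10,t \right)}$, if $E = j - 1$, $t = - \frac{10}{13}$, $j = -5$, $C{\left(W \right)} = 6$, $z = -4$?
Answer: $-162$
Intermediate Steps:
$t = - \frac{10}{13}$ ($t = \left(-10\right) \frac{1}{13} = - \frac{10}{13} \approx -0.76923$)
$E = -6$ ($E = -5 - 1 = -6$)
$I{\left(m,Z \right)} = 2$ ($I{\left(m,Z \right)} = -4 + 6 = 2$)
$L = -24$ ($L = \left(-6\right) 4 \cdot 1 = \left(-24\right) 1 = -24$)
$L - 69 I{\left(-10,t \right)} = -24 - 138 = -162$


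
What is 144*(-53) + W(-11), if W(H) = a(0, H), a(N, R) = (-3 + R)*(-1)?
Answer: -7618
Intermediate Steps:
a(N, R) = 3 - R
W(H) = 3 - H
144*(-53) + W(-11) = 144*(-53) + (3 - 1*(-11)) = -7632 + (3 + 11) = -7632 + 14 = -7618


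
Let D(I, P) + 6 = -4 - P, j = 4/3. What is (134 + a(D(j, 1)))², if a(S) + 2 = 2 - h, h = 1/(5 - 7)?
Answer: 72361/4 ≈ 18090.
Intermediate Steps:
j = 4/3 (j = 4*(⅓) = 4/3 ≈ 1.3333)
h = -½ (h = 1/(-2) = -½ ≈ -0.50000)
D(I, P) = -10 - P (D(I, P) = -6 + (-4 - P) = -10 - P)
a(S) = ½ (a(S) = -2 + (2 - 1*(-½)) = -2 + (2 + ½) = -2 + 5/2 = ½)
(134 + a(D(j, 1)))² = (134 + ½)² = (269/2)² = 72361/4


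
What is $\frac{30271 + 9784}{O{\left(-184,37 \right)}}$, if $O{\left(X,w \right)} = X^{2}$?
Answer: $\frac{40055}{33856} \approx 1.1831$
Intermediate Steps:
$\frac{30271 + 9784}{O{\left(-184,37 \right)}} = \frac{30271 + 9784}{\left(-184\right)^{2}} = \frac{40055}{33856}$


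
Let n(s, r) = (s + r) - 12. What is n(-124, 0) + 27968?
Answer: 27832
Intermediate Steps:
n(s, r) = -12 + r + s (n(s, r) = (r + s) - 12 = -12 + r + s)
n(-124, 0) + 27968 = (-12 + 0 - 124) + 27968 = -136 + 27968 = 27832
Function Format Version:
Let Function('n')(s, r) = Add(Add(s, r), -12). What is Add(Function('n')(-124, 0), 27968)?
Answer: 27832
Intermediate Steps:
Function('n')(s, r) = Add(-12, r, s) (Function('n')(s, r) = Add(Add(r, s), -12) = Add(-12, r, s))
Add(Function('n')(-124, 0), 27968) = Add(Add(-12, 0, -124), 27968) = Add(-136, 27968) = 27832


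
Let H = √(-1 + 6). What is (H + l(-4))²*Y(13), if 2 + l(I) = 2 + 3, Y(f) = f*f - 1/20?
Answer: 23653/10 + 10137*√5/10 ≈ 4632.0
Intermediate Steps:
H = √5 ≈ 2.2361
Y(f) = -1/20 + f² (Y(f) = f² - 1*1/20 = f² - 1/20 = -1/20 + f²)
l(I) = 3 (l(I) = -2 + (2 + 3) = -2 + 5 = 3)
(H + l(-4))²*Y(13) = (√5 + 3)²*(-1/20 + 13²) = (3 + √5)²*(-1/20 + 169) = (3 + √5)²*(3379/20) = 3379*(3 + √5)²/20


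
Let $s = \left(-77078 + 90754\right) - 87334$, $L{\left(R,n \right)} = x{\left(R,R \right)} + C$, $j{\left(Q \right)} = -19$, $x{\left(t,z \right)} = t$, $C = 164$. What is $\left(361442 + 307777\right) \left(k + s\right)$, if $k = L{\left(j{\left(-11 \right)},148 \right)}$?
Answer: $-49196296347$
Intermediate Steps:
$L{\left(R,n \right)} = 164 + R$ ($L{\left(R,n \right)} = R + 164 = 164 + R$)
$k = 145$ ($k = 164 - 19 = 145$)
$s = -73658$ ($s = 13676 - 87334 = -73658$)
$\left(361442 + 307777\right) \left(k + s\right) = \left(361442 + 307777\right) \left(145 - 73658\right) = 669219 \left(-73513\right) = -49196296347$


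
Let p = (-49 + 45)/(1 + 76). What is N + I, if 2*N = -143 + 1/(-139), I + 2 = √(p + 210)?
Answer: -10217/139 + √1244782/77 ≈ -59.014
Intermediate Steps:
p = -4/77 ≈ -0.051948
I = -2 + √1244782/77 (I = -2 + √(-4/77 + 210) = -2 + √(16166/77) = -2 + √1244782/77 ≈ 12.490)
N = -9939/139 (N = (-143 + 1/(-139))/2 = (-143 - 1/139)/2 = (½)*(-19878/139) = -9939/139 ≈ -71.504)
N + I = -9939/139 + (-2 + √1244782/77) = -10217/139 + √1244782/77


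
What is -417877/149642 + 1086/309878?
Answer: -64664188897/23185381838 ≈ -2.7890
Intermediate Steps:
-417877/149642 + 1086/309878 = -417877*1/149642 + 1086*(1/309878) = -417877/149642 + 543/154939 = -64664188897/23185381838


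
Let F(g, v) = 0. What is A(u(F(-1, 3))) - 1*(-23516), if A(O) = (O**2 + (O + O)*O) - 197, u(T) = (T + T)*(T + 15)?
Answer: 23319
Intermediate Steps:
u(T) = 2*T*(15 + T) (u(T) = (2*T)*(15 + T) = 2*T*(15 + T))
A(O) = -197 + 3*O**2 (A(O) = (O**2 + (2*O)*O) - 197 = (O**2 + 2*O**2) - 197 = 3*O**2 - 197 = -197 + 3*O**2)
A(u(F(-1, 3))) - 1*(-23516) = (-197 + 3*(2*0*(15 + 0))**2) - 1*(-23516) = (-197 + 3*(2*0*15)**2) + 23516 = (-197 + 3*0**2) + 23516 = (-197 + 3*0) + 23516 = (-197 + 0) + 23516 = -197 + 23516 = 23319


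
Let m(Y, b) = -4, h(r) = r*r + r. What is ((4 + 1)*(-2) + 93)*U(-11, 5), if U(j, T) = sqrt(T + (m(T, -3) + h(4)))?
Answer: 83*sqrt(21) ≈ 380.35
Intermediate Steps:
h(r) = r + r**2 (h(r) = r**2 + r = r + r**2)
U(j, T) = sqrt(16 + T) (U(j, T) = sqrt(T + (-4 + 4*(1 + 4))) = sqrt(T + (-4 + 4*5)) = sqrt(T + (-4 + 20)) = sqrt(T + 16) = sqrt(16 + T))
((4 + 1)*(-2) + 93)*U(-11, 5) = ((4 + 1)*(-2) + 93)*sqrt(16 + 5) = (5*(-2) + 93)*sqrt(21) = (-10 + 93)*sqrt(21) = 83*sqrt(21)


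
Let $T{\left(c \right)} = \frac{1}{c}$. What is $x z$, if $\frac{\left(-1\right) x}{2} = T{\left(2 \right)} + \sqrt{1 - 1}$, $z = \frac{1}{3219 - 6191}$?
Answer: $\frac{1}{2972} \approx 0.00033647$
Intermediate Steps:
$z = - \frac{1}{2972}$ ($z = \frac{1}{-2972} = - \frac{1}{2972} \approx -0.00033647$)
$x = -1$ ($x = - 2 \left(\frac{1}{2} + \sqrt{1 - 1}\right) = - 2 \left(\frac{1}{2} + \sqrt{0}\right) = - 2 \left(\frac{1}{2} + 0\right) = \left(-2\right) \frac{1}{2} = -1$)
$x z = \left(-1\right) \left(- \frac{1}{2972}\right) = \frac{1}{2972}$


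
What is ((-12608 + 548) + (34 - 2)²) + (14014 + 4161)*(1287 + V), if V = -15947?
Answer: -266456536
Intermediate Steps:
((-12608 + 548) + (34 - 2)²) + (14014 + 4161)*(1287 + V) = ((-12608 + 548) + (34 - 2)²) + (14014 + 4161)*(1287 - 15947) = (-12060 + 32²) + 18175*(-14660) = (-12060 + 1024) - 266445500 = -11036 - 266445500 = -266456536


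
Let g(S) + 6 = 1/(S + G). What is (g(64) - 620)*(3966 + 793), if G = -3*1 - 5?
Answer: -166826745/56 ≈ -2.9790e+6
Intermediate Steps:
G = -8 (G = -3 - 5 = -8)
g(S) = -6 + 1/(-8 + S) (g(S) = -6 + 1/(S - 8) = -6 + 1/(-8 + S))
(g(64) - 620)*(3966 + 793) = ((49 - 6*64)/(-8 + 64) - 620)*(3966 + 793) = ((49 - 384)/56 - 620)*4759 = ((1/56)*(-335) - 620)*4759 = (-335/56 - 620)*4759 = -35055/56*4759 = -166826745/56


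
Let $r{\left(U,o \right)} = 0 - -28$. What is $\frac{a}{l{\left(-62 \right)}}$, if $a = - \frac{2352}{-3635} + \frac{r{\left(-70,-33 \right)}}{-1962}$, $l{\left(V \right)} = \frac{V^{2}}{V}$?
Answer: $- \frac{1128211}{110543985} \approx -0.010206$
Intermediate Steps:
$r{\left(U,o \right)} = 28$ ($r{\left(U,o \right)} = 0 + 28 = 28$)
$l{\left(V \right)} = V$
$a = \frac{2256422}{3565935}$ ($a = - \frac{2352}{-3635} + \frac{28}{-1962} = \left(-2352\right) \left(- \frac{1}{3635}\right) + 28 \left(- \frac{1}{1962}\right) = \frac{2352}{3635} - \frac{14}{981} = \frac{2256422}{3565935} \approx 0.63277$)
$\frac{a}{l{\left(-62 \right)}} = \frac{2256422}{3565935 \left(-62\right)} = \frac{2256422}{3565935} \left(- \frac{1}{62}\right) = - \frac{1128211}{110543985}$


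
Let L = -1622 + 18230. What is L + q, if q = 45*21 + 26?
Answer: 17579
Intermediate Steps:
L = 16608
q = 971 (q = 945 + 26 = 971)
L + q = 16608 + 971 = 17579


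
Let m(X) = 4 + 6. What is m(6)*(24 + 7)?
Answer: 310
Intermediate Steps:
m(X) = 10
m(6)*(24 + 7) = 10*(24 + 7) = 10*31 = 310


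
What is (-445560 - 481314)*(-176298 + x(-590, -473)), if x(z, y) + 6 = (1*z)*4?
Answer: 165599016336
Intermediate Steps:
x(z, y) = -6 + 4*z (x(z, y) = -6 + (1*z)*4 = -6 + z*4 = -6 + 4*z)
(-445560 - 481314)*(-176298 + x(-590, -473)) = (-445560 - 481314)*(-176298 + (-6 + 4*(-590))) = -926874*(-176298 + (-6 - 2360)) = -926874*(-176298 - 2366) = -926874*(-178664) = 165599016336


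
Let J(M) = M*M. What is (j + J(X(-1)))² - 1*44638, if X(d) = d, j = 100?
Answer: -34437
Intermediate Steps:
J(M) = M²
(j + J(X(-1)))² - 1*44638 = (100 + (-1)²)² - 1*44638 = (100 + 1)² - 44638 = 101² - 44638 = 10201 - 44638 = -34437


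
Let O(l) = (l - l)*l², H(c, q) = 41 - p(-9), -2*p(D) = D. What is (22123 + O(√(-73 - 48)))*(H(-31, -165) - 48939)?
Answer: -2163740015/2 ≈ -1.0819e+9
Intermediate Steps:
p(D) = -D/2
H(c, q) = 73/2 (H(c, q) = 41 - (-1)*(-9)/2 = 41 - 1*9/2 = 41 - 9/2 = 73/2)
O(l) = 0 (O(l) = 0*l² = 0)
(22123 + O(√(-73 - 48)))*(H(-31, -165) - 48939) = (22123 + 0)*(73/2 - 48939) = 22123*(-97805/2) = -2163740015/2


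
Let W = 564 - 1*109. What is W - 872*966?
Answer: -841897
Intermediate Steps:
W = 455 (W = 564 - 109 = 455)
W - 872*966 = 455 - 872*966 = 455 - 842352 = -841897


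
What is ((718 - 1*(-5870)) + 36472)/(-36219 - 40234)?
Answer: -43060/76453 ≈ -0.56322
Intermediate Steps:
((718 - 1*(-5870)) + 36472)/(-36219 - 40234) = ((718 + 5870) + 36472)/(-76453) = (6588 + 36472)*(-1/76453) = 43060*(-1/76453) = -43060/76453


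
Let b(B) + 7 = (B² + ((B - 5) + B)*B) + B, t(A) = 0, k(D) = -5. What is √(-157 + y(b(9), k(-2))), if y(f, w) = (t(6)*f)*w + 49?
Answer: 6*I*√3 ≈ 10.392*I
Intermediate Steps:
b(B) = -7 + B + B² + B*(-5 + 2*B) (b(B) = -7 + ((B² + ((B - 5) + B)*B) + B) = -7 + ((B² + ((-5 + B) + B)*B) + B) = -7 + ((B² + (-5 + 2*B)*B) + B) = -7 + ((B² + B*(-5 + 2*B)) + B) = -7 + (B + B² + B*(-5 + 2*B)) = -7 + B + B² + B*(-5 + 2*B))
y(f, w) = 49 (y(f, w) = (0*f)*w + 49 = 0*w + 49 = 0 + 49 = 49)
√(-157 + y(b(9), k(-2))) = √(-157 + 49) = √(-108) = 6*I*√3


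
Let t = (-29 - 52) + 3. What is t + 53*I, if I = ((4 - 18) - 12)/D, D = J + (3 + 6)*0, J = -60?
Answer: -1651/30 ≈ -55.033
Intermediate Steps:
t = -78 (t = -81 + 3 = -78)
D = -60 (D = -60 + (3 + 6)*0 = -60 + 9*0 = -60 + 0 = -60)
I = 13/30 (I = ((4 - 18) - 12)/(-60) = (-14 - 12)*(-1/60) = -26*(-1/60) = 13/30 ≈ 0.43333)
t + 53*I = -78 + 53*(13/30) = -78 + 689/30 = -1651/30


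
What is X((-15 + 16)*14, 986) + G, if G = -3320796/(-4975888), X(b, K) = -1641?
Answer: -2040527853/1243972 ≈ -1640.3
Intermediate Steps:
G = 830199/1243972 (G = -3320796*(-1/4975888) = 830199/1243972 ≈ 0.66738)
X((-15 + 16)*14, 986) + G = -1641 + 830199/1243972 = -2040527853/1243972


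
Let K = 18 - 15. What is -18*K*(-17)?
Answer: 918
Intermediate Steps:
K = 3
-18*K*(-17) = -18*3*(-17) = -54*(-17) = 918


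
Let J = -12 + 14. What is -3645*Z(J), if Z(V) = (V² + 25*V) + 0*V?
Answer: -196830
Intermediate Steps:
J = 2
Z(V) = V² + 25*V (Z(V) = (V² + 25*V) + 0 = V² + 25*V)
-3645*Z(J) = -7290*(25 + 2) = -7290*27 = -3645*54 = -196830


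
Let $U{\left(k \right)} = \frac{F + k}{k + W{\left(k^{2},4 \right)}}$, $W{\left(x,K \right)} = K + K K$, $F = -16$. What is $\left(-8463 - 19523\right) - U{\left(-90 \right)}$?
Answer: $- \frac{979563}{35} \approx -27988.0$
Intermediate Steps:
$W{\left(x,K \right)} = K + K^{2}$
$U{\left(k \right)} = \frac{-16 + k}{20 + k}$ ($U{\left(k \right)} = \frac{-16 + k}{k + 4 \left(1 + 4\right)} = \frac{-16 + k}{k + 4 \cdot 5} = \frac{-16 + k}{k + 20} = \frac{-16 + k}{20 + k}$)
$\left(-8463 - 19523\right) - U{\left(-90 \right)} = \left(-8463 - 19523\right) - \frac{-16 - 90}{20 - 90} = -27986 - \frac{1}{-70} \left(-106\right) = -27986 - \left(- \frac{1}{70}\right) \left(-106\right) = -27986 - \frac{53}{35} = - \frac{979563}{35}$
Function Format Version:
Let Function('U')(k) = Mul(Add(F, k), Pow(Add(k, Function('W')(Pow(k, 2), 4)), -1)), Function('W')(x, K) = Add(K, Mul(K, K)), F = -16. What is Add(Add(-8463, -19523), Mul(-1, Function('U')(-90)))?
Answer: Rational(-979563, 35) ≈ -27988.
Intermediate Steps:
Function('W')(x, K) = Add(K, Pow(K, 2))
Function('U')(k) = Mul(Pow(Add(20, k), -1), Add(-16, k)) (Function('U')(k) = Mul(Add(-16, k), Pow(Add(k, Mul(4, Add(1, 4))), -1)) = Mul(Add(-16, k), Pow(Add(k, Mul(4, 5)), -1)) = Mul(Add(-16, k), Pow(Add(k, 20), -1)) = Mul(Add(-16, k), Pow(Add(20, k), -1)) = Mul(Pow(Add(20, k), -1), Add(-16, k)))
Add(Add(-8463, -19523), Mul(-1, Function('U')(-90))) = Add(Add(-8463, -19523), Mul(-1, Mul(Pow(Add(20, -90), -1), Add(-16, -90)))) = Add(-27986, Mul(-1, Mul(Pow(-70, -1), -106))) = Add(-27986, Mul(-1, Mul(Rational(-1, 70), -106))) = Add(-27986, Mul(-1, Rational(53, 35))) = Add(-27986, Rational(-53, 35)) = Rational(-979563, 35)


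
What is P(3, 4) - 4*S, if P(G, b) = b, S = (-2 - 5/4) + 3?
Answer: 5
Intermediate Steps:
S = -¼ (S = (-2 - 5*¼) + 3 = (-2 - 5/4) + 3 = -13/4 + 3 = -¼ ≈ -0.25000)
P(3, 4) - 4*S = 4 - 4*(-¼) = 4 + 1 = 5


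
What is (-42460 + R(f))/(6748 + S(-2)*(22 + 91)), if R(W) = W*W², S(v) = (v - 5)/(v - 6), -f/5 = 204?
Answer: -1698000736/10955 ≈ -1.5500e+5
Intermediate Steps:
f = -1020 (f = -5*204 = -1020)
S(v) = (-5 + v)/(-6 + v)
R(W) = W³
(-42460 + R(f))/(6748 + S(-2)*(22 + 91)) = (-42460 + (-1020)³)/(6748 + ((-5 - 2)/(-6 - 2))*(22 + 91)) = (-42460 - 1061208000)/(6748 + (-7/(-8))*113) = -1061250460/(6748 - ⅛*(-7)*113) = -1061250460/(6748 + (7/8)*113) = -1061250460/(6748 + 791/8) = -1061250460/54775/8 = -1061250460*8/54775 = -1698000736/10955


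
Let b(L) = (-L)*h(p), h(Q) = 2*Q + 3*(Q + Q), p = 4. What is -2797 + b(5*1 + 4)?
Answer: -3085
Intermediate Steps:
h(Q) = 8*Q (h(Q) = 2*Q + 3*(2*Q) = 2*Q + 6*Q = 8*Q)
b(L) = -32*L (b(L) = (-L)*(8*4) = -L*32 = -32*L)
-2797 + b(5*1 + 4) = -2797 - 32*(5*1 + 4) = -2797 - 32*(5 + 4) = -2797 - 32*9 = -2797 - 288 = -3085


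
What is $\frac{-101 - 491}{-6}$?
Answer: $\frac{296}{3} \approx 98.667$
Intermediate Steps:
$\frac{-101 - 491}{-6} = \left(-592\right) \left(- \frac{1}{6}\right) = \frac{296}{3}$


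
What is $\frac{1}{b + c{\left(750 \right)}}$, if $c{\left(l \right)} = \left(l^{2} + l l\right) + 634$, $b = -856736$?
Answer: $\frac{1}{268898} \approx 3.7189 \cdot 10^{-6}$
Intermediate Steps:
$c{\left(l \right)} = 634 + 2 l^{2}$ ($c{\left(l \right)} = \left(l^{2} + l^{2}\right) + 634 = 2 l^{2} + 634 = 634 + 2 l^{2}$)
$\frac{1}{b + c{\left(750 \right)}} = \frac{1}{-856736 + \left(634 + 2 \cdot 750^{2}\right)} = \frac{1}{-856736 + \left(634 + 2 \cdot 562500\right)} = \frac{1}{-856736 + \left(634 + 1125000\right)} = \frac{1}{-856736 + 1125634} = \frac{1}{268898}$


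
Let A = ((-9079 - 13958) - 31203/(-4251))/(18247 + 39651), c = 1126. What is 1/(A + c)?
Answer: 41020733/46173028844 ≈ 0.00088841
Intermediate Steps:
A = -16316514/41020733 (A = (-23037 - 31203*(-1/4251))/57898 = (-23037 + 10401/1417)*(1/57898) = -32633028/1417*1/57898 = -16316514/41020733 ≈ -0.39776)
1/(A + c) = 1/(-16316514/41020733 + 1126) = 1/(46173028844/41020733) = 41020733/46173028844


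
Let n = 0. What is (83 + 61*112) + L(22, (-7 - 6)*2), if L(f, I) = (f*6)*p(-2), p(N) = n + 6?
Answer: 7707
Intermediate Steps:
p(N) = 6 (p(N) = 0 + 6 = 6)
L(f, I) = 36*f (L(f, I) = (f*6)*6 = (6*f)*6 = 36*f)
(83 + 61*112) + L(22, (-7 - 6)*2) = (83 + 61*112) + 36*22 = (83 + 6832) + 792 = 6915 + 792 = 7707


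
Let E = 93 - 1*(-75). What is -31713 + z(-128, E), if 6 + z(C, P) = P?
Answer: -31551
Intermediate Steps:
E = 168 (E = 93 + 75 = 168)
z(C, P) = -6 + P
-31713 + z(-128, E) = -31713 + (-6 + 168) = -31713 + 162 = -31551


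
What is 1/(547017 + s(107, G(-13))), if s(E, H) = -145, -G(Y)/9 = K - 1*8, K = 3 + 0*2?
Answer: 1/546872 ≈ 1.8286e-6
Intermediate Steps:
K = 3 (K = 3 + 0 = 3)
G(Y) = 45 (G(Y) = -9*(3 - 1*8) = -9*(3 - 8) = -9*(-5) = 45)
1/(547017 + s(107, G(-13))) = 1/(547017 - 145) = 1/546872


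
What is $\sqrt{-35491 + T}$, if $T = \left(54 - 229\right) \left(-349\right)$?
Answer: $4 \sqrt{1599} \approx 159.95$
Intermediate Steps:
$T = 61075$ ($T = \left(-175\right) \left(-349\right) = 61075$)
$\sqrt{-35491 + T} = \sqrt{-35491 + 61075} = \sqrt{25584} = 4 \sqrt{1599}$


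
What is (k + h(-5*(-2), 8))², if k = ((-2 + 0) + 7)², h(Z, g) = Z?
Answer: 1225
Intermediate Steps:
k = 25 (k = (-2 + 7)² = 5² = 25)
(k + h(-5*(-2), 8))² = (25 - 5*(-2))² = (25 + 10)² = 35² = 1225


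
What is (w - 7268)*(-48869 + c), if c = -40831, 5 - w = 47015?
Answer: 4868736600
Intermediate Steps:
w = -47010 (w = 5 - 1*47015 = 5 - 47015 = -47010)
(w - 7268)*(-48869 + c) = (-47010 - 7268)*(-48869 - 40831) = -54278*(-89700) = 4868736600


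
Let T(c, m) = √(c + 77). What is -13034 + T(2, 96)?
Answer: -13034 + √79 ≈ -13025.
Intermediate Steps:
T(c, m) = √(77 + c)
-13034 + T(2, 96) = -13034 + √(77 + 2) = -13034 + √79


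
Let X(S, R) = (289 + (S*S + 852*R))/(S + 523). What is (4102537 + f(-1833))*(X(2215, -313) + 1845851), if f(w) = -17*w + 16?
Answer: 282577330453236/37 ≈ 7.6372e+12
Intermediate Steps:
f(w) = 16 - 17*w
X(S, R) = (289 + S² + 852*R)/(523 + S) (X(S, R) = (289 + (S² + 852*R))/(523 + S) = (289 + S² + 852*R)/(523 + S))
(4102537 + f(-1833))*(X(2215, -313) + 1845851) = (4102537 + (16 - 17*(-1833)))*((289 + 2215² + 852*(-313))/(523 + 2215) + 1845851) = (4102537 + (16 + 31161))*((289 + 4906225 - 266676)/2738 + 1845851) = (4102537 + 31177)*((1/2738)*4639838 + 1845851) = 4133714*(2319919/1369 + 1845851) = 4133714*(2529289938/1369) = 282577330453236/37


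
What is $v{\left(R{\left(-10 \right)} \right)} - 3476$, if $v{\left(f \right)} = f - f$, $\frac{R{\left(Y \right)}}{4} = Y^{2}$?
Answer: $-3476$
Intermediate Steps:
$R{\left(Y \right)} = 4 Y^{2}$
$v{\left(f \right)} = 0$
$v{\left(R{\left(-10 \right)} \right)} - 3476 = 0 - 3476 = -3476$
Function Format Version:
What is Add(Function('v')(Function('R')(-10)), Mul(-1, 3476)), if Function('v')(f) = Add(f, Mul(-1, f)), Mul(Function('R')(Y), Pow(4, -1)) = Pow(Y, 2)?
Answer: -3476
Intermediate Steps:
Function('R')(Y) = Mul(4, Pow(Y, 2))
Function('v')(f) = 0
Add(Function('v')(Function('R')(-10)), Mul(-1, 3476)) = Add(0, Mul(-1, 3476)) = Add(0, -3476) = -3476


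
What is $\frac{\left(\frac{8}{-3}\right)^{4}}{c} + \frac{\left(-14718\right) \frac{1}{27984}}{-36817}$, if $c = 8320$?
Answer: $\frac{500707151}{82188798120} \approx 0.0060922$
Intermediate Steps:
$\frac{\left(\frac{8}{-3}\right)^{4}}{c} + \frac{\left(-14718\right) \frac{1}{27984}}{-36817} = \frac{\left(\frac{8}{-3}\right)^{4}}{8320} + \frac{\left(-14718\right) \frac{1}{27984}}{-36817} = \left(8 \left(- \frac{1}{3}\right)\right)^{4} \cdot \frac{1}{8320} + \left(-14718\right) \frac{1}{27984} \left(- \frac{1}{36817}\right) = \left(- \frac{8}{3}\right)^{4} \cdot \frac{1}{8320} - - \frac{223}{15610408} = \frac{4096}{81} \cdot \frac{1}{8320} + \frac{223}{15610408} = \frac{32}{5265} + \frac{223}{15610408} = \frac{500707151}{82188798120}$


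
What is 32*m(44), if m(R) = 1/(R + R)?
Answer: 4/11 ≈ 0.36364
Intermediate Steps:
m(R) = 1/(2*R)
32*m(44) = 32*((½)/44) = 32*((½)*(1/44)) = 32*(1/88) = 4/11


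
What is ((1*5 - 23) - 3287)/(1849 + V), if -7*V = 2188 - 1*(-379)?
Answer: -23135/10376 ≈ -2.2297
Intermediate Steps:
V = -2567/7 (V = -(2188 - 1*(-379))/7 = -(2188 + 379)/7 = -⅐*2567 = -2567/7 ≈ -366.71)
((1*5 - 23) - 3287)/(1849 + V) = ((1*5 - 23) - 3287)/(1849 - 2567/7) = ((5 - 23) - 3287)/(10376/7) = (-18 - 3287)*(7/10376) = -3305*7/10376 = -23135/10376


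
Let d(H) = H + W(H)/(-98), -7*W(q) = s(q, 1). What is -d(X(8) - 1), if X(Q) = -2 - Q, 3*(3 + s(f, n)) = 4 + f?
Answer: 11327/1029 ≈ 11.008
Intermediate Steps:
s(f, n) = -5/3 + f/3 (s(f, n) = -3 + (4 + f)/3 = -3 + (4/3 + f/3) = -5/3 + f/3)
W(q) = 5/21 - q/21 (W(q) = -(-5/3 + q/3)/7 = 5/21 - q/21)
d(H) = -5/2058 + 2059*H/2058 (d(H) = H + (5/21 - H/21)/(-98) = H + (5/21 - H/21)*(-1/98) = H + (-5/2058 + H/2058) = -5/2058 + 2059*H/2058)
-d(X(8) - 1) = -(-5/2058 + 2059*((-2 - 1*8) - 1)/2058) = -(-5/2058 + 2059*((-2 - 8) - 1)/2058) = -(-5/2058 + 2059*(-10 - 1)/2058) = -(-5/2058 + (2059/2058)*(-11)) = -(-5/2058 - 22649/2058) = -1*(-11327/1029) = 11327/1029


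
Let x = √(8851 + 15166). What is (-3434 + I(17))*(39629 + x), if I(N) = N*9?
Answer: -130022749 - 3281*√24017 ≈ -1.3053e+8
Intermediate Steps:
I(N) = 9*N
x = √24017 ≈ 154.97
(-3434 + I(17))*(39629 + x) = (-3434 + 9*17)*(39629 + √24017) = (-3434 + 153)*(39629 + √24017) = -3281*(39629 + √24017) = -130022749 - 3281*√24017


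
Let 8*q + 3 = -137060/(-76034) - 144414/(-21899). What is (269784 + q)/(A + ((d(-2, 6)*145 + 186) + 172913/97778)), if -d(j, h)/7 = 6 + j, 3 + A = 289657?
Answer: 12549386730143567645/13293512454320652628 ≈ 0.94402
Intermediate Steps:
A = 289654 (A = -3 + 289657 = 289654)
d(j, h) = -42 - 7*j (d(j, h) = -7*(6 + j) = -42 - 7*j)
q = 641903237/951467752 (q = -3/8 + (-137060/(-76034) - 144414/(-21899))/8 = -3/8 + (-137060*(-1/76034) - 144414*(-1/21899))/8 = -3/8 + (9790/5431 + 144414/21899)/8 = -3/8 + (1/8)*(998703644/118933469) = -3/8 + 249675911/237866938 = 641903237/951467752 ≈ 0.67465)
(269784 + q)/(A + ((d(-2, 6)*145 + 186) + 172913/97778)) = (269784 + 641903237/951467752)/(289654 + (((-42 - 7*(-2))*145 + 186) + 172913/97778)) = 256691417908805/(951467752*(289654 + (((-42 + 14)*145 + 186) + 172913*(1/97778)))) = 256691417908805/(951467752*(289654 + ((-28*145 + 186) + 172913/97778))) = 256691417908805/(951467752*(289654 + ((-4060 + 186) + 172913/97778))) = 256691417908805/(951467752*(289654 + (-3874 + 172913/97778))) = 256691417908805/(951467752*(289654 - 378619059/97778)) = 256691417908805/(951467752*(27943169753/97778)) = (256691417908805/951467752)*(97778/27943169753) = 12549386730143567645/13293512454320652628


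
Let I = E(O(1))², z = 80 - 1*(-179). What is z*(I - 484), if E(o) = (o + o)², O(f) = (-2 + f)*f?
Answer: -121212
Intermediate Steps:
O(f) = f*(-2 + f)
z = 259 (z = 80 + 179 = 259)
E(o) = 4*o² (E(o) = (2*o)² = 4*o²)
I = 16 (I = (4*(1*(-2 + 1))²)² = (4*(1*(-1))²)² = (4*(-1)²)² = (4*1)² = 4² = 16)
z*(I - 484) = 259*(16 - 484) = 259*(-468) = -121212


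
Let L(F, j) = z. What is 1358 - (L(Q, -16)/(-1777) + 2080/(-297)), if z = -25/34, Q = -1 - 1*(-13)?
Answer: 24493812283/17944146 ≈ 1365.0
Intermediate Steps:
Q = 12 (Q = -1 + 13 = 12)
z = -25/34 (z = -25*1/34 = -25/34 ≈ -0.73529)
L(F, j) = -25/34
1358 - (L(Q, -16)/(-1777) + 2080/(-297)) = 1358 - (-25/34/(-1777) + 2080/(-297)) = 1358 - (-25/34*(-1/1777) + 2080*(-1/297)) = 1358 - (25/60418 - 2080/297) = 1358 - 1*(-125662015/17944146) = 1358 + 125662015/17944146 = 24493812283/17944146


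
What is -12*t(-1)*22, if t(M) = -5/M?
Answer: -1320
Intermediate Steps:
-12*t(-1)*22 = -(-60)/(-1)*22 = -(-60)*(-1)*22 = -12*5*22 = -60*22 = -1320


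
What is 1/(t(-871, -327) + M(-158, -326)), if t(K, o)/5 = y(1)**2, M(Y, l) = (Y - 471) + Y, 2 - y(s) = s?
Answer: -1/782 ≈ -0.0012788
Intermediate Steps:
y(s) = 2 - s
M(Y, l) = -471 + 2*Y (M(Y, l) = (-471 + Y) + Y = -471 + 2*Y)
t(K, o) = 5 (t(K, o) = 5*(2 - 1*1)**2 = 5*(2 - 1)**2 = 5*1**2 = 5*1 = 5)
1/(t(-871, -327) + M(-158, -326)) = 1/(5 + (-471 + 2*(-158))) = 1/(5 + (-471 - 316)) = 1/(5 - 787) = 1/(-782) = -1/782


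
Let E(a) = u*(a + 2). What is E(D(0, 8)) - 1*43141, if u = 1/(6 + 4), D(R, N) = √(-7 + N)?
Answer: -431407/10 ≈ -43141.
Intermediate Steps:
u = ⅒ (u = 1/10 = ⅒ ≈ 0.10000)
E(a) = ⅕ + a/10 (E(a) = (a + 2)/10 = (2 + a)/10 = ⅕ + a/10)
E(D(0, 8)) - 1*43141 = (⅕ + √(-7 + 8)/10) - 1*43141 = (⅕ + √1/10) - 43141 = (⅕ + (⅒)*1) - 43141 = (⅕ + ⅒) - 43141 = 3/10 - 43141 = -431407/10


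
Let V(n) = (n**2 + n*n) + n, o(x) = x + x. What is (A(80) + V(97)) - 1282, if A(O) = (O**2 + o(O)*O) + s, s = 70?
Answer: 36903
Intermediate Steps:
o(x) = 2*x
V(n) = n + 2*n**2 (V(n) = (n**2 + n**2) + n = 2*n**2 + n = n + 2*n**2)
A(O) = 70 + 3*O**2 (A(O) = (O**2 + (2*O)*O) + 70 = (O**2 + 2*O**2) + 70 = 3*O**2 + 70 = 70 + 3*O**2)
(A(80) + V(97)) - 1282 = ((70 + 3*80**2) + 97*(1 + 2*97)) - 1282 = ((70 + 3*6400) + 97*(1 + 194)) - 1282 = ((70 + 19200) + 97*195) - 1282 = (19270 + 18915) - 1282 = 38185 - 1282 = 36903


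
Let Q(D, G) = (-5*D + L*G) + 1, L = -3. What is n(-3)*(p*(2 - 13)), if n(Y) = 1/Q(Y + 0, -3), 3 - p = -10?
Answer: -143/25 ≈ -5.7200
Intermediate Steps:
p = 13 (p = 3 - 1*(-10) = 3 + 10 = 13)
Q(D, G) = 1 - 5*D - 3*G (Q(D, G) = (-5*D - 3*G) + 1 = 1 - 5*D - 3*G)
n(Y) = 1/(10 - 5*Y) (n(Y) = 1/(1 - 5*(Y + 0) - 3*(-3)) = 1/(1 - 5*Y + 9) = 1/(10 - 5*Y))
n(-3)*(p*(2 - 13)) = (-1/(-10 + 5*(-3)))*(13*(2 - 13)) = (-1/(-10 - 15))*(13*(-11)) = -1/(-25)*(-143) = -1*(-1/25)*(-143) = (1/25)*(-143) = -143/25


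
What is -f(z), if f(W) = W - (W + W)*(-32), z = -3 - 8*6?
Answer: 3315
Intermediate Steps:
z = -51 (z = -3 - 48 = -51)
f(W) = 65*W (f(W) = W - 2*W*(-32) = W - (-64)*W = W + 64*W = 65*W)
-f(z) = -65*(-51) = -1*(-3315) = 3315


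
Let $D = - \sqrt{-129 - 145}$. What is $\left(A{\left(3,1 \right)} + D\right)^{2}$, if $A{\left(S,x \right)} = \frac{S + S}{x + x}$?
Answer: $\left(3 - i \sqrt{274}\right)^{2} \approx -265.0 - 99.318 i$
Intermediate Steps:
$A{\left(S,x \right)} = \frac{S}{x}$ ($A{\left(S,x \right)} = \frac{2 S}{2 x} = 2 S \frac{1}{2 x} = \frac{S}{x}$)
$D = - i \sqrt{274}$ ($D = - \sqrt{-274} = - i \sqrt{274} \approx - 16.553 i$)
$\left(A{\left(3,1 \right)} + D\right)^{2} = \left(\frac{3}{1} - i \sqrt{274}\right)^{2} = \left(3 \cdot 1 - i \sqrt{274}\right)^{2} = \left(3 - i \sqrt{274}\right)^{2}$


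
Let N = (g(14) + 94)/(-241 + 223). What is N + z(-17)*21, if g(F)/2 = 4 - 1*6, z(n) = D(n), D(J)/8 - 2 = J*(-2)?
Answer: 6043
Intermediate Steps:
D(J) = 16 - 16*J (D(J) = 16 + 8*(J*(-2)) = 16 + 8*(-2*J) = 16 - 16*J)
z(n) = 16 - 16*n
g(F) = -4 (g(F) = 2*(4 - 1*6) = 2*(4 - 6) = 2*(-2) = -4)
N = -5 (N = (-4 + 94)/(-241 + 223) = 90/(-18) = 90*(-1/18) = -5)
N + z(-17)*21 = -5 + (16 - 16*(-17))*21 = -5 + (16 + 272)*21 = -5 + 288*21 = -5 + 6048 = 6043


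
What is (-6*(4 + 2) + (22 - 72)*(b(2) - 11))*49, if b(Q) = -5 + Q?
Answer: 32536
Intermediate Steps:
(-6*(4 + 2) + (22 - 72)*(b(2) - 11))*49 = (-6*(4 + 2) + (22 - 72)*((-5 + 2) - 11))*49 = (-6*6 - 50*(-3 - 11))*49 = (-36 - 50*(-14))*49 = (-36 + 700)*49 = 664*49 = 32536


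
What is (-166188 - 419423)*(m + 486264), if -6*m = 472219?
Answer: -1432032643015/6 ≈ -2.3867e+11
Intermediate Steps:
m = -472219/6 (m = -⅙*472219 = -472219/6 ≈ -78703.)
(-166188 - 419423)*(m + 486264) = (-166188 - 419423)*(-472219/6 + 486264) = -585611*2445365/6 = -1432032643015/6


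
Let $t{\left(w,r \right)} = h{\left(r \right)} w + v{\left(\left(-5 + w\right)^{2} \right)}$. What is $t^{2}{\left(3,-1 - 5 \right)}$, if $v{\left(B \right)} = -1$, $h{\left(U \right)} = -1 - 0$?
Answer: $16$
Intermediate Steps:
$h{\left(U \right)} = -1$ ($h{\left(U \right)} = -1 + 0 = -1$)
$t{\left(w,r \right)} = -1 - w$ ($t{\left(w,r \right)} = - w - 1 = -1 - w$)
$t^{2}{\left(3,-1 - 5 \right)} = \left(-1 - 3\right)^{2} = \left(-4\right)^{2} = 16$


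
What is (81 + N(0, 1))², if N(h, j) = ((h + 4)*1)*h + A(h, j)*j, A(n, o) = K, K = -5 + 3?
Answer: 6241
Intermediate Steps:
K = -2
A(n, o) = -2
N(h, j) = -2*j + h*(4 + h) (N(h, j) = ((h + 4)*1)*h - 2*j = ((4 + h)*1)*h - 2*j = (4 + h)*h - 2*j = h*(4 + h) - 2*j = -2*j + h*(4 + h))
(81 + N(0, 1))² = (81 + (0² - 2*1 + 4*0))² = (81 + (0 - 2 + 0))² = (81 - 2)² = 79² = 6241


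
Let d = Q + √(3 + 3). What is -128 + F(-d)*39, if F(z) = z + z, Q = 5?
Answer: -518 - 78*√6 ≈ -709.06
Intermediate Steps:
d = 5 + √6 (d = 5 + √(3 + 3) = 5 + √6 ≈ 7.4495)
F(z) = 2*z
-128 + F(-d)*39 = -128 + (2*(-(5 + √6)))*39 = -128 + (2*(-5 - √6))*39 = -128 + (-10 - 2*√6)*39 = -128 + (-390 - 78*√6) = -518 - 78*√6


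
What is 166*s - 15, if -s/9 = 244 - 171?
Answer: -109077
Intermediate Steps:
s = -657 (s = -9*(244 - 171) = -9*73 = -657)
166*s - 15 = 166*(-657) - 15 = -109062 - 15 = -109077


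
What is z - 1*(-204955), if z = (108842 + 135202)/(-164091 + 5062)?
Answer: 32593544651/159029 ≈ 2.0495e+5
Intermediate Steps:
z = -244044/159029 (z = 244044/(-159029) = 244044*(-1/159029) = -244044/159029 ≈ -1.5346)
z - 1*(-204955) = -244044/159029 - 1*(-204955) = -244044/159029 + 204955 = 32593544651/159029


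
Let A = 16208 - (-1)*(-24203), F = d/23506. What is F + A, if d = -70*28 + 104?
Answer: -93966163/11753 ≈ -7995.1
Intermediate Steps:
d = -1856 (d = -1960 + 104 = -1856)
F = -928/11753 (F = -1856/23506 = -1856*1/23506 = -928/11753 ≈ -0.078959)
A = -7995 (A = 16208 - 1*24203 = 16208 - 24203 = -7995)
F + A = -928/11753 - 7995 = -93966163/11753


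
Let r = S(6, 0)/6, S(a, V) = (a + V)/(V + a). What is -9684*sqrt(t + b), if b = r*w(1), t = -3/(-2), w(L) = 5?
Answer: -3228*sqrt(21) ≈ -14793.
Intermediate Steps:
S(a, V) = 1 (S(a, V) = (V + a)/(V + a) = 1)
t = 3/2 (t = -3*(-1/2) = 3/2 ≈ 1.5000)
r = 1/6 ≈ 0.16667
b = 5/6 (b = (1/6)*5 = 5/6 ≈ 0.83333)
-9684*sqrt(t + b) = -9684*sqrt(3/2 + 5/6) = -3228*sqrt(21)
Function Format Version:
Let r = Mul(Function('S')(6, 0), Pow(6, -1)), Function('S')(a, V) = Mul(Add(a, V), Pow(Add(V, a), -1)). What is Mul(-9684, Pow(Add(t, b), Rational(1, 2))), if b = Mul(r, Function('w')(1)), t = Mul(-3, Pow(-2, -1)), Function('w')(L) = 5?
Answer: Mul(-3228, Pow(21, Rational(1, 2))) ≈ -14793.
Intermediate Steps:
Function('S')(a, V) = 1 (Function('S')(a, V) = Mul(Add(V, a), Pow(Add(V, a), -1)) = 1)
t = Rational(3, 2) (t = Mul(-3, Rational(-1, 2)) = Rational(3, 2) ≈ 1.5000)
r = Rational(1, 6) (r = Mul(1, Pow(6, -1)) = Mul(1, Rational(1, 6)) = Rational(1, 6) ≈ 0.16667)
b = Rational(5, 6) (b = Mul(Rational(1, 6), 5) = Rational(5, 6) ≈ 0.83333)
Mul(-9684, Pow(Add(t, b), Rational(1, 2))) = Mul(-9684, Pow(Add(Rational(3, 2), Rational(5, 6)), Rational(1, 2))) = Mul(-9684, Pow(Rational(7, 3), Rational(1, 2))) = Mul(-9684, Mul(Rational(1, 3), Pow(21, Rational(1, 2)))) = Mul(-3228, Pow(21, Rational(1, 2)))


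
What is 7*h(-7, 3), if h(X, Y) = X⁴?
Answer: 16807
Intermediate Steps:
7*h(-7, 3) = 7*(-7)⁴ = 7*2401 = 16807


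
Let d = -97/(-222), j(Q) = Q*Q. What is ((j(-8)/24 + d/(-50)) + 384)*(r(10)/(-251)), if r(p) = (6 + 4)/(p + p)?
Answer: -4291903/5572200 ≈ -0.77024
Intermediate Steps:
r(p) = 5/p (r(p) = 10/((2*p)) = 10*(1/(2*p)) = 5/p)
j(Q) = Q²
d = 97/222 (d = -97*(-1/222) = 97/222 ≈ 0.43694)
((j(-8)/24 + d/(-50)) + 384)*(r(10)/(-251)) = (((-8)²/24 + (97/222)/(-50)) + 384)*((5/10)/(-251)) = ((64*(1/24) + (97/222)*(-1/50)) + 384)*((5*(⅒))*(-1/251)) = ((8/3 - 97/11100) + 384)*((½)*(-1/251)) = (29503/11100 + 384)*(-1/502) = (4291903/11100)*(-1/502) = -4291903/5572200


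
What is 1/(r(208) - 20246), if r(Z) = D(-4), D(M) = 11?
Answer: -1/20235 ≈ -4.9419e-5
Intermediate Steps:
r(Z) = 11
1/(r(208) - 20246) = 1/(11 - 20246) = 1/(-20235) = -1/20235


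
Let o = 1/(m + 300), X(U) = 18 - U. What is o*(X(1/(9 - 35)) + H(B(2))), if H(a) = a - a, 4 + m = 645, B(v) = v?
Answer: 469/24466 ≈ 0.019169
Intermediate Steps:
m = 641 (m = -4 + 645 = 641)
H(a) = 0
o = 1/941 (o = 1/(641 + 300) = 1/941 ≈ 0.0010627)
o*(X(1/(9 - 35)) + H(B(2))) = ((18 - 1/(9 - 35)) + 0)/941 = ((18 - 1/(-26)) + 0)/941 = ((18 - 1*(-1/26)) + 0)/941 = ((18 + 1/26) + 0)/941 = (469/26 + 0)/941 = (1/941)*(469/26) = 469/24466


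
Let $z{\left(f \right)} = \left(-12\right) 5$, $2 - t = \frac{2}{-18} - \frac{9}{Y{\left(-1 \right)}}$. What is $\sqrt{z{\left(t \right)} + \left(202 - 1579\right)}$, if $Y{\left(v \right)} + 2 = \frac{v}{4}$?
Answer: $i \sqrt{1437} \approx 37.908 i$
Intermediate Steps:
$Y{\left(v \right)} = -2 + \frac{v}{4}$
$t = - \frac{17}{9}$ ($t = 2 - \left(\frac{2}{-18} - \frac{9}{-2 + \frac{1}{4} \left(-1\right)}\right) = 2 - \left(2 \left(- \frac{1}{18}\right) - \frac{9}{-2 - \frac{1}{4}}\right) = 2 - \left(- \frac{1}{9} - \frac{9}{- \frac{9}{4}}\right) = 2 - \left(- \frac{1}{9} - -4\right) = 2 - \left(- \frac{1}{9} + 4\right) = 2 - \frac{35}{9} = - \frac{17}{9} \approx -1.8889$)
$z{\left(f \right)} = -60$
$\sqrt{z{\left(t \right)} + \left(202 - 1579\right)} = \sqrt{-60 + \left(202 - 1579\right)} = \sqrt{-60 - 1377} = \sqrt{-1437} = i \sqrt{1437}$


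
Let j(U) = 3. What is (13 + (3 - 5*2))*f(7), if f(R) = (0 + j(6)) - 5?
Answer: -12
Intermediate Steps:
f(R) = -2 (f(R) = (0 + 3) - 5 = 3 - 5 = -2)
(13 + (3 - 5*2))*f(7) = (13 + (3 - 5*2))*(-2) = (13 + (3 - 10))*(-2) = (13 - 7)*(-2) = 6*(-2) = -12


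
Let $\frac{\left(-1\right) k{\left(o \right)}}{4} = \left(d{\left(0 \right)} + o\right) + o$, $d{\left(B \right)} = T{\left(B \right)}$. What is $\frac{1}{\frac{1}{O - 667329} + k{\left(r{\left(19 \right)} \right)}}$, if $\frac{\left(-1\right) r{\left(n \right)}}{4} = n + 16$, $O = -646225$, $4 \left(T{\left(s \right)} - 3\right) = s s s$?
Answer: $\frac{1313554}{1455417831} \approx 0.00090253$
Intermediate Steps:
$T{\left(s \right)} = 3 + \frac{s^{3}}{4}$ ($T{\left(s \right)} = 3 + \frac{s s s}{4} = 3 + \frac{s^{2} s}{4} = 3 + \frac{s^{3}}{4}$)
$d{\left(B \right)} = 3 + \frac{B^{3}}{4}$
$r{\left(n \right)} = -64 - 4 n$ ($r{\left(n \right)} = - 4 \left(n + 16\right) = - 4 \left(16 + n\right) = -64 - 4 n$)
$k{\left(o \right)} = -12 - 8 o$ ($k{\left(o \right)} = - 4 \left(\left(\left(3 + \frac{0^{3}}{4}\right) + o\right) + o\right) = - 4 \left(\left(\left(3 + \frac{1}{4} \cdot 0\right) + o\right) + o\right) = - 4 \left(\left(\left(3 + 0\right) + o\right) + o\right) = - 4 \left(\left(3 + o\right) + o\right) = - 4 \left(3 + 2 o\right) = -12 - 8 o$)
$\frac{1}{\frac{1}{O - 667329} + k{\left(r{\left(19 \right)} \right)}} = \frac{1}{\frac{1}{-646225 - 667329} - \left(12 + 8 \left(-64 - 76\right)\right)} = \frac{1}{\frac{1}{-1313554} - \left(12 + 8 \left(-64 - 76\right)\right)} = \frac{1}{- \frac{1}{1313554} - -1108} = \frac{1}{- \frac{1}{1313554} + \left(-12 + 1120\right)} = \frac{1}{- \frac{1}{1313554} + 1108} = \frac{1}{\frac{1455417831}{1313554}} = \frac{1313554}{1455417831}$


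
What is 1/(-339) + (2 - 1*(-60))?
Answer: 21017/339 ≈ 61.997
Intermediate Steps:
1/(-339) + (2 - 1*(-60)) = -1/339 + (2 + 60) = -1/339 + 62 = 21017/339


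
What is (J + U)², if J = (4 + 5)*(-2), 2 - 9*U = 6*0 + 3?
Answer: 26569/81 ≈ 328.01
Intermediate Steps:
U = -⅑ (U = 2/9 - (6*0 + 3)/9 = 2/9 - (0 + 3)/9 = 2/9 - ⅑*3 = 2/9 - ⅓ = -⅑ ≈ -0.11111)
J = -18 (J = 9*(-2) = -18)
(J + U)² = (-18 - ⅑)² = (-163/9)² = 26569/81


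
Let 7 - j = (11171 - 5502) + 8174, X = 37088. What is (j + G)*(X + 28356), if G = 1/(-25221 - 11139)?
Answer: -8230842158921/9090 ≈ -9.0548e+8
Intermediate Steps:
G = -1/36360 (G = 1/(-36360) = -1/36360 ≈ -2.7503e-5)
j = -13836 (j = 7 - ((11171 - 5502) + 8174) = 7 - (5669 + 8174) = 7 - 1*13843 = 7 - 13843 = -13836)
(j + G)*(X + 28356) = (-13836 - 1/36360)*(37088 + 28356) = -503076961/36360*65444 = -8230842158921/9090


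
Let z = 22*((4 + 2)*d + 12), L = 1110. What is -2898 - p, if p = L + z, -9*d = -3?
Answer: -4316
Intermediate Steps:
d = ⅓ (d = -⅑*(-3) = ⅓ ≈ 0.33333)
z = 308 (z = 22*((4 + 2)*(⅓) + 12) = 22*(6*(⅓) + 12) = 22*(2 + 12) = 22*14 = 308)
p = 1418 (p = 1110 + 308 = 1418)
-2898 - p = -2898 - 1*1418 = -2898 - 1418 = -4316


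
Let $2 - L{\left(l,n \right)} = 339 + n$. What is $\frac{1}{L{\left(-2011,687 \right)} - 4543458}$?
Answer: $- \frac{1}{4544482} \approx -2.2005 \cdot 10^{-7}$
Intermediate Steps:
$L{\left(l,n \right)} = -337 - n$ ($L{\left(l,n \right)} = 2 - \left(339 + n\right) = -337 - n$)
$\frac{1}{L{\left(-2011,687 \right)} - 4543458} = \frac{1}{\left(-337 - 687\right) - 4543458} = \frac{1}{-1024 - 4543458} = \frac{1}{-4544482} = - \frac{1}{4544482}$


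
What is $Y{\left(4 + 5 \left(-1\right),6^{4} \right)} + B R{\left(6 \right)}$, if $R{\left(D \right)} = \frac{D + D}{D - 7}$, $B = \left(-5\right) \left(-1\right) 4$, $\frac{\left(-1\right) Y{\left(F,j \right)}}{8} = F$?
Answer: $-232$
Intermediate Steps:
$Y{\left(F,j \right)} = - 8 F$
$B = 20$ ($B = 5 \cdot 4 = 20$)
$R{\left(D \right)} = \frac{2 D}{-7 + D}$
$Y{\left(4 + 5 \left(-1\right),6^{4} \right)} + B R{\left(6 \right)} = - 8 \left(4 + 5 \left(-1\right)\right) + 20 \cdot 2 \cdot 6 \frac{1}{-7 + 6} = - 8 \left(4 - 5\right) + 20 \cdot 2 \cdot 6 \frac{1}{-1} = \left(-8\right) \left(-1\right) + 20 \cdot 2 \cdot 6 \left(-1\right) = 8 + 20 \left(-12\right) = 8 - 240 = -232$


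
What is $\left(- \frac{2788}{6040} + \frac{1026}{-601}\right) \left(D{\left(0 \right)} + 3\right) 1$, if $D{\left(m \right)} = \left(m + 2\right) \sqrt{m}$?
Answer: $- \frac{5904471}{907510} \approx -6.5062$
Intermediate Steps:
$D{\left(m \right)} = \sqrt{m} \left(2 + m\right)$ ($D{\left(m \right)} = \left(2 + m\right) \sqrt{m} = \sqrt{m} \left(2 + m\right)$)
$\left(- \frac{2788}{6040} + \frac{1026}{-601}\right) \left(D{\left(0 \right)} + 3\right) 1 = \left(- \frac{2788}{6040} + \frac{1026}{-601}\right) \left(\sqrt{0} \left(2 + 0\right) + 3\right) 1 = \left(\left(-2788\right) \frac{1}{6040} + 1026 \left(- \frac{1}{601}\right)\right) \left(0 \cdot 2 + 3\right) 1 = \left(- \frac{697}{1510} - \frac{1026}{601}\right) \left(0 + 3\right) 1 = - \frac{1968157 \cdot 3 \cdot 1}{907510} = \left(- \frac{1968157}{907510}\right) 3 = - \frac{5904471}{907510}$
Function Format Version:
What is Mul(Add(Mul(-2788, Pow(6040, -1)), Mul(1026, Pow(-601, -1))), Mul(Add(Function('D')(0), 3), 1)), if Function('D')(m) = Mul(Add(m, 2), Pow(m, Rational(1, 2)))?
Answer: Rational(-5904471, 907510) ≈ -6.5062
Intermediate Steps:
Function('D')(m) = Mul(Pow(m, Rational(1, 2)), Add(2, m)) (Function('D')(m) = Mul(Add(2, m), Pow(m, Rational(1, 2))) = Mul(Pow(m, Rational(1, 2)), Add(2, m)))
Mul(Add(Mul(-2788, Pow(6040, -1)), Mul(1026, Pow(-601, -1))), Mul(Add(Function('D')(0), 3), 1)) = Mul(Add(Mul(-2788, Pow(6040, -1)), Mul(1026, Pow(-601, -1))), Mul(Add(Mul(Pow(0, Rational(1, 2)), Add(2, 0)), 3), 1)) = Mul(Add(Mul(-2788, Rational(1, 6040)), Mul(1026, Rational(-1, 601))), Mul(Add(Mul(0, 2), 3), 1)) = Mul(Add(Rational(-697, 1510), Rational(-1026, 601)), Mul(Add(0, 3), 1)) = Mul(Rational(-1968157, 907510), Mul(3, 1)) = Mul(Rational(-1968157, 907510), 3) = Rational(-5904471, 907510)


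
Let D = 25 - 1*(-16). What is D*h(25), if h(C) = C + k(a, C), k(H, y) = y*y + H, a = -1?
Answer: 26609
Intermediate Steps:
k(H, y) = H + y² (k(H, y) = y² + H = H + y²)
D = 41 (D = 25 + 16 = 41)
h(C) = -1 + C + C² (h(C) = C + (-1 + C²) = -1 + C + C²)
D*h(25) = 41*(-1 + 25 + 25²) = 41*(-1 + 25 + 625) = 41*649 = 26609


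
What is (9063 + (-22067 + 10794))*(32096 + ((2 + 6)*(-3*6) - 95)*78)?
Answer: -29733340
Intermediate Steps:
(9063 + (-22067 + 10794))*(32096 + ((2 + 6)*(-3*6) - 95)*78) = (9063 - 11273)*(32096 + (8*(-18) - 95)*78) = -2210*(32096 + (-144 - 95)*78) = -2210*(32096 - 239*78) = -2210*(32096 - 18642) = -2210*13454 = -29733340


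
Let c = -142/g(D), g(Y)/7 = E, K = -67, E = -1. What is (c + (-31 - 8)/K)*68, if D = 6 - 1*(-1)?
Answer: 665516/469 ≈ 1419.0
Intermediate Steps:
D = 7 (D = 6 + 1 = 7)
g(Y) = -7 (g(Y) = 7*(-1) = -7)
c = 142/7 (c = -142/(-7) = -142*(-1/7) = 142/7 ≈ 20.286)
(c + (-31 - 8)/K)*68 = (142/7 + (-31 - 8)/(-67))*68 = (142/7 - 39*(-1/67))*68 = (142/7 + 39/67)*68 = (9787/469)*68 = 665516/469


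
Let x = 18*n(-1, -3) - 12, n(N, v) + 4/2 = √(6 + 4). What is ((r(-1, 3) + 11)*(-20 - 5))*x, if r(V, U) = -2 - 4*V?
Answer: 15600 - 5850*√10 ≈ -2899.3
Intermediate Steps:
n(N, v) = -2 + √10 (n(N, v) = -2 + √(6 + 4) = -2 + √10)
x = -48 + 18*√10 (x = 18*(-2 + √10) - 12 = (-36 + 18*√10) - 12 = -48 + 18*√10 ≈ 8.9210)
((r(-1, 3) + 11)*(-20 - 5))*x = (((-2 - 4*(-1)) + 11)*(-20 - 5))*(-48 + 18*√10) = (((-2 + 4) + 11)*(-25))*(-48 + 18*√10) = ((2 + 11)*(-25))*(-48 + 18*√10) = (13*(-25))*(-48 + 18*√10) = -325*(-48 + 18*√10) = 15600 - 5850*√10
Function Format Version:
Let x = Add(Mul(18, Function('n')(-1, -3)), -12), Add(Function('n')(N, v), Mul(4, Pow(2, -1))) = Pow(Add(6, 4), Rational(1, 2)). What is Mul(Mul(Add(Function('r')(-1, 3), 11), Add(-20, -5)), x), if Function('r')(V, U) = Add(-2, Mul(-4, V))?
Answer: Add(15600, Mul(-5850, Pow(10, Rational(1, 2)))) ≈ -2899.3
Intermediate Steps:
Function('n')(N, v) = Add(-2, Pow(10, Rational(1, 2))) (Function('n')(N, v) = Add(-2, Pow(Add(6, 4), Rational(1, 2))) = Add(-2, Pow(10, Rational(1, 2))))
x = Add(-48, Mul(18, Pow(10, Rational(1, 2)))) (x = Add(Mul(18, Add(-2, Pow(10, Rational(1, 2)))), -12) = Add(Add(-36, Mul(18, Pow(10, Rational(1, 2)))), -12) = Add(-48, Mul(18, Pow(10, Rational(1, 2)))) ≈ 8.9210)
Mul(Mul(Add(Function('r')(-1, 3), 11), Add(-20, -5)), x) = Mul(Mul(Add(Add(-2, Mul(-4, -1)), 11), Add(-20, -5)), Add(-48, Mul(18, Pow(10, Rational(1, 2))))) = Mul(Mul(Add(Add(-2, 4), 11), -25), Add(-48, Mul(18, Pow(10, Rational(1, 2))))) = Mul(Mul(Add(2, 11), -25), Add(-48, Mul(18, Pow(10, Rational(1, 2))))) = Mul(Mul(13, -25), Add(-48, Mul(18, Pow(10, Rational(1, 2))))) = Mul(-325, Add(-48, Mul(18, Pow(10, Rational(1, 2))))) = Add(15600, Mul(-5850, Pow(10, Rational(1, 2))))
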